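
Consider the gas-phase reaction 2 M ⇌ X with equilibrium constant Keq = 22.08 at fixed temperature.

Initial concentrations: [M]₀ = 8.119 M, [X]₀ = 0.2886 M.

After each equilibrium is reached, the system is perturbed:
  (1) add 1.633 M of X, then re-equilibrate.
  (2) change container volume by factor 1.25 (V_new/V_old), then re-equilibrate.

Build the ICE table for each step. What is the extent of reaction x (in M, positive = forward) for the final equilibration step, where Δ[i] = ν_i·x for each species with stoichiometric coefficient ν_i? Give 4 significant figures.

x = -0.02346 M

Q₀ = 0.004378 vs Keq = 22.08 ⇒ Q<K, forward
Step 1:
                   M          X
  Initial      8.119     0.2886
  Change      -7.686      3.843
  Equil       0.4326      4.132
  solve Keq expr → x = 3.843; check Q = 22.08
Then add 1.633 M of X.
Step 2:
                   M          X
  Initial     0.4326      5.765
  Change     0.07668   -0.03834
  Equil       0.5093      5.726
  solve Keq expr → x = -0.03834; check Q = 22.08
Then change container volume by factor 1.25 (V_new/V_old).
Step 3:
                   M          X
  Initial     0.4074      4.581
  Change     0.04692   -0.02346
  Equil       0.4543      4.558
  solve Keq expr → x = -0.02346; check Q = 22.08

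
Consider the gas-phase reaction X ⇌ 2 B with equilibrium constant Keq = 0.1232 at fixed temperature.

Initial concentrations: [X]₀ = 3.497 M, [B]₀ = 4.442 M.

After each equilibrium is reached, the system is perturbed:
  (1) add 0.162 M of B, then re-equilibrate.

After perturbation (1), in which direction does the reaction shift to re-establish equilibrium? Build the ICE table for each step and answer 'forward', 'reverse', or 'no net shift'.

Direction: reverse

Q₀ = 5.642 vs Keq = 0.1232 ⇒ Q>K, reverse
Step 1:
                    X           B
  Initial       3.497       4.442
  Change        1.816      -3.633
  Equil         5.313      0.8091
  solve Keq expr → x = -1.816; check Q = 0.1232
Then add 0.162 M of B.
Step 2:
                    X           B
  Initial       5.313      0.9711
  Change      0.07804     -0.1561
  Equil         5.391       0.815
  solve Keq expr → x = -0.07804; check Q = 0.1232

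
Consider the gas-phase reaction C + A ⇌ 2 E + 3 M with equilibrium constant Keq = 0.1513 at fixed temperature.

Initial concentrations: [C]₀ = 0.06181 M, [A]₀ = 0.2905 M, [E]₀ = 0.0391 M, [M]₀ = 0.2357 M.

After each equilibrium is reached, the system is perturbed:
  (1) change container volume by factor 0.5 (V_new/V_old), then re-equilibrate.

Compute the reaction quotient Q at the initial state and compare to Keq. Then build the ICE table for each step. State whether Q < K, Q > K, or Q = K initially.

Q₀ = 0.001115; Q < K (proceeds forward)

Q₀ = 0.001115 vs Keq = 0.1513 ⇒ Q<K, forward
Step 1:
                  C         A         E         M
  Initial   0.06181    0.2905    0.0391    0.2357
  Change   -0.04234  -0.04234   0.08468     0.127
  Equil     0.01947    0.2482    0.1238    0.3627
  solve Keq expr → x = 0.04234; check Q = 0.1513
Then change container volume by factor 0.5 (V_new/V_old).
Step 2:
                  C         A         E         M
  Initial   0.03894    0.4963    0.2476    0.7254
  Change    0.03948   0.03948  -0.07895   -0.1184
  Equil     0.07842    0.5358    0.1686     0.607
  solve Keq expr → x = -0.03948; check Q = 0.1513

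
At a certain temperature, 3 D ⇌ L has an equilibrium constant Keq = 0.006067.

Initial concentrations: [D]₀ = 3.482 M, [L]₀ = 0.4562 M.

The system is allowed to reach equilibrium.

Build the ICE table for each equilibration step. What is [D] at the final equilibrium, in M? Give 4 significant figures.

Q₀ = 0.01081 vs Keq = 0.006067 ⇒ Q>K, reverse
Step 1:
                   D          L
  init         3.482     0.4562
  Δ           0.3469    -0.1156
  eq           3.829     0.3406
  solve Keq expr → x = -0.1156; check Q = 0.006067

[D]_eq = 3.829 M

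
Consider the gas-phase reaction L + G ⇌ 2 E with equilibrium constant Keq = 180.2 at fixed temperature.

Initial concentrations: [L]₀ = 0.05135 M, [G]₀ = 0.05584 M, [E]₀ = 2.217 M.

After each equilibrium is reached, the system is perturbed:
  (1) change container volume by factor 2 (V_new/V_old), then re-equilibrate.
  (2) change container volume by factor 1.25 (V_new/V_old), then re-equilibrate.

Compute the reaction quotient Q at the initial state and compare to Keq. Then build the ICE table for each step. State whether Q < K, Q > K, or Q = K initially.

Q₀ = 1714; Q > K (proceeds reverse)

Q₀ = 1714 vs Keq = 180.2 ⇒ Q>K, reverse
Step 1:
                    L           G           E
  Initial     0.05135     0.05584       2.217
  Change      0.09711     0.09711     -0.1942
  Equil        0.1485      0.1529       2.023
  solve Keq expr → x = -0.09711; check Q = 180.2
Then change container volume by factor 2 (V_new/V_old).
Step 2:
                    L           G           E
  Initial     0.07423     0.07647       1.011
  Change            0           0           0
  Equil       0.07423     0.07647       1.011
  solve Keq expr → x = 0; check Q = 180.2
Then change container volume by factor 1.25 (V_new/V_old).
Step 3:
                    L           G           E
  Initial     0.05938     0.06118      0.8091
  Change            0           0           0
  Equil       0.05938     0.06118      0.8091
  solve Keq expr → x = 0; check Q = 180.2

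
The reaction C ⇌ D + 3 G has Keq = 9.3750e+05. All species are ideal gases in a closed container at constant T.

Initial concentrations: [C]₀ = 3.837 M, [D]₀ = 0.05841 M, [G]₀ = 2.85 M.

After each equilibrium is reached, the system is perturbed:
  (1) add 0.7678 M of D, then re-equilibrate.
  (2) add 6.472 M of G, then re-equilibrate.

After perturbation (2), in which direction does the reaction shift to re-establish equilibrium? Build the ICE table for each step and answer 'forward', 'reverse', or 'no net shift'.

Q₀ = 0.3524 vs Keq = 9.3750e+05 ⇒ Q<K, forward
Step 1:
                  C         D         G
  I           3.837   0.05841      2.85
  C          -3.825     3.825     11.47
  E         0.01217     3.883     14.32
  solve Keq expr → x = 3.825; check Q = 9.3750e+05
Then add 0.7678 M of D.
Step 2:
                  C         D         G
  I         0.01217     4.651     14.32
  C        0.002378 -0.002378 -0.007134
  E         0.01455     4.649     14.32
  solve Keq expr → x = -0.002378; check Q = 9.3750e+05
Then add 6.472 M of G.
Step 3:
                  C         D         G
  I         0.01455     4.649     20.79
  C         0.02916  -0.02916  -0.08749
  E         0.04372     4.619      20.7
  solve Keq expr → x = -0.02916; check Q = 9.3750e+05

Direction: reverse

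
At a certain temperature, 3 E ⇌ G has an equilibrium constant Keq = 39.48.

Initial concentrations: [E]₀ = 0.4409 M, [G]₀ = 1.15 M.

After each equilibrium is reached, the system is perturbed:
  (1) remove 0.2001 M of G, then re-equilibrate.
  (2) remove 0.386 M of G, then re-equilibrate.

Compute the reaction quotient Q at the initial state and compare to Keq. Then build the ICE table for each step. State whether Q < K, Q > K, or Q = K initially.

Q₀ = 13.42; Q < K (proceeds forward)

Q₀ = 13.42 vs Keq = 39.48 ⇒ Q<K, forward
Step 1:
                  E         G
  init       0.4409      1.15
  Δ         -0.1294   0.04314
  eq         0.3115     1.193
  solve Keq expr → x = 0.04314; check Q = 39.48
Then remove 0.2001 M of G.
Step 2:
                  E         G
  init       0.3115     0.993
  Δ         -0.0179  0.005968
  eq         0.2936     0.999
  solve Keq expr → x = 0.005968; check Q = 39.48
Then remove 0.386 M of G.
Step 3:
                  E         G
  init       0.2936     0.613
  Δ        -0.04221   0.01407
  eq         0.2514    0.6271
  solve Keq expr → x = 0.01407; check Q = 39.48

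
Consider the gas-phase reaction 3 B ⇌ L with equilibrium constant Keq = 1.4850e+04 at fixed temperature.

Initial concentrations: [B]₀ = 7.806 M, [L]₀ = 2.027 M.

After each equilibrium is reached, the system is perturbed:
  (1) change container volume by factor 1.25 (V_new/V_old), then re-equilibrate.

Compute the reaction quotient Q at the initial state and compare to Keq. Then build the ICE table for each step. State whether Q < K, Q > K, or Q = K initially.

Q₀ = 0.004262; Q < K (proceeds forward)

Q₀ = 0.004262 vs Keq = 1.4850e+04 ⇒ Q<K, forward
Step 1:
                   B          L
  I            7.806      2.027
  C           -7.738      2.579
  E          0.06769      4.606
  solve Keq expr → x = 2.579; check Q = 1.4850e+04
Then change container volume by factor 1.25 (V_new/V_old).
Step 2:
                   B          L
  I          0.05415      3.685
  C          0.00867   -0.00289
  E          0.06282      3.682
  solve Keq expr → x = -0.00289; check Q = 1.4850e+04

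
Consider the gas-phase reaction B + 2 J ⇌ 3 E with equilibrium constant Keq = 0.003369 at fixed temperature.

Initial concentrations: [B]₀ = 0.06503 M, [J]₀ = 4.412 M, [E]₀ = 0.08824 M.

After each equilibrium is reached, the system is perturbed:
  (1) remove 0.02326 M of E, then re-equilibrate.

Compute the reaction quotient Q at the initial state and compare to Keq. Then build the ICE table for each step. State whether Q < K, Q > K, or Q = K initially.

Q₀ = 5.4276e-04; Q < K (proceeds forward)

Q₀ = 5.4276e-04 vs Keq = 0.003369 ⇒ Q<K, forward
Step 1:
                    B           J           E
  I           0.06503       4.412     0.08824
  C          -0.01862    -0.03724     0.05586
  E           0.04641       4.375      0.1441
  solve Keq expr → x = 0.01862; check Q = 0.003369
Then remove 0.02326 M of E.
Step 2:
                    B           J           E
  I           0.04641       4.375      0.1208
  C         -0.005643    -0.01129     0.01693
  E           0.04077       4.363      0.1378
  solve Keq expr → x = 0.005643; check Q = 0.003369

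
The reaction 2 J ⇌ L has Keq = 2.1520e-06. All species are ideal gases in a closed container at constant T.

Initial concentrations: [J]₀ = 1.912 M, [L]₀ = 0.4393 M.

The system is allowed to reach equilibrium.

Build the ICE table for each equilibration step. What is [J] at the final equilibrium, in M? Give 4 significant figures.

[J]_eq = 2.791 M

Q₀ = 0.1202 vs Keq = 2.1520e-06 ⇒ Q>K, reverse
Step 1:
                  J         L
  Initial     1.912    0.4393
  Change     0.8786   -0.4393
  Equil       2.791 1.6758e-05
  solve Keq expr → x = -0.4393; check Q = 2.1520e-06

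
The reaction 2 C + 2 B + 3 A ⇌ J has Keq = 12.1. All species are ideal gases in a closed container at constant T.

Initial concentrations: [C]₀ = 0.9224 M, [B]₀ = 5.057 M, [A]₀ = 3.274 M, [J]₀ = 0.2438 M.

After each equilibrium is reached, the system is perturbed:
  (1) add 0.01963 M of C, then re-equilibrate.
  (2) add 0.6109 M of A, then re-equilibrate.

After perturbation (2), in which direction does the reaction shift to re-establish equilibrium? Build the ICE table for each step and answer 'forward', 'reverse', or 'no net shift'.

Q₀ = 3.1928e-04 vs Keq = 12.1 ⇒ Q<K, forward
Step 1:
                  C         B         A         J
  I          0.9224     5.057     3.274    0.2438
  C         -0.9008   -0.9008    -1.351    0.4504
  E         0.02161     4.156     1.923    0.6942
  solve Keq expr → x = 0.4504; check Q = 12.1
Then add 0.01963 M of C.
Step 2:
                  C         B         A         J
  I         0.04124     4.156     1.923    0.6942
  C        -0.01889  -0.01889  -0.02834  0.009446
  E         0.02235     4.137     1.894    0.7036
  solve Keq expr → x = 0.009446; check Q = 12.1
Then add 0.6109 M of A.
Step 3:
                  C         B         A         J
  I         0.02235     4.137     2.505    0.7036
  C       -0.007489 -0.007489  -0.01123  0.003745
  E         0.01486      4.13     2.494    0.7074
  solve Keq expr → x = 0.003745; check Q = 12.1

Direction: forward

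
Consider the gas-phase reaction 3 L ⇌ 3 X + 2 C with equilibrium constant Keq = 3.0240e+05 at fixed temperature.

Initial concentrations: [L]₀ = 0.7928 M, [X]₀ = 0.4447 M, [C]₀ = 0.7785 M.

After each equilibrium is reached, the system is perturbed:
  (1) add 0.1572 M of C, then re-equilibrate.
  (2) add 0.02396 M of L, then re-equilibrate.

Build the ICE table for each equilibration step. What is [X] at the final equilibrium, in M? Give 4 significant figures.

[X]_eq = 1.238 M

Q₀ = 0.107 vs Keq = 3.0240e+05 ⇒ Q<K, forward
Step 1:
                   L          X          C
  I           0.7928     0.4447     0.7785
  C          -0.7713     0.7713     0.5142
  E           0.0215      1.216      1.293
  solve Keq expr → x = 0.2571; check Q = 3.0240e+05
Then add 0.1572 M of C.
Step 2:
                   L          X          C
  I           0.0215      1.216       1.45
  C         0.001666  -0.001666   -0.00111
  E          0.02316      1.214      1.449
  solve Keq expr → x = -5.5524e-04; check Q = 3.0240e+05
Then add 0.02396 M of L.
Step 3:
                   L          X          C
  I          0.04712      1.214      1.449
  C         -0.02335    0.02335    0.01556
  E          0.02378      1.238      1.464
  solve Keq expr → x = 0.007782; check Q = 3.0240e+05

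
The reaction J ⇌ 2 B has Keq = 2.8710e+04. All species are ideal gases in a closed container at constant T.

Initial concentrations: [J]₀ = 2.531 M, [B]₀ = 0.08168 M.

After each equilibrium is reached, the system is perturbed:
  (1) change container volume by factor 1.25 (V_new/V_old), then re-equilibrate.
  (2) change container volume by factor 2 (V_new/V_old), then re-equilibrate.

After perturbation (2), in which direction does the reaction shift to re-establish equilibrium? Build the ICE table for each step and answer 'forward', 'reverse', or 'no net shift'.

Q₀ = 0.002636 vs Keq = 2.8710e+04 ⇒ Q<K, forward
Step 1:
                  J         B
  init        2.531   0.08168
  Δ           -2.53      5.06
  eq      9.2088e-04     5.142
  solve Keq expr → x = 2.53; check Q = 2.8710e+04
Then change container volume by factor 1.25 (V_new/V_old).
Step 2:
                  J         B
  init    7.3670e-04     4.113
  Δ       -1.4726e-04 2.9451e-04
  eq      5.8945e-04     4.114
  solve Keq expr → x = 1.4726e-04; check Q = 2.8710e+04
Then change container volume by factor 2 (V_new/V_old).
Step 3:
                  J         B
  init    2.9472e-04     2.057
  Δ       -1.4732e-04 2.9464e-04
  eq      1.4740e-04     2.057
  solve Keq expr → x = 1.4732e-04; check Q = 2.8710e+04

Direction: forward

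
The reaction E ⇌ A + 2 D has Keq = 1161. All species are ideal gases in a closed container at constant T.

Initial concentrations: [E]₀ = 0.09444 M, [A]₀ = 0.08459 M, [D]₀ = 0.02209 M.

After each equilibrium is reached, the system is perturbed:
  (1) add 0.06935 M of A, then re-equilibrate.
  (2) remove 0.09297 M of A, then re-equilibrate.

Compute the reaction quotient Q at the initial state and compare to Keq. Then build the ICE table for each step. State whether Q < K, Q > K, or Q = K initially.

Q₀ = 4.3707e-04; Q < K (proceeds forward)

Q₀ = 4.3707e-04 vs Keq = 1161 ⇒ Q<K, forward
Step 1:
                  E         A         D
  Initial   0.09444   0.08459   0.02209
  Change   -0.09443   0.09443    0.1889
  Equil   6.8622e-06     0.179     0.211
  solve Keq expr → x = 0.09443; check Q = 1161
Then add 0.06935 M of A.
Step 2:
                  E         A         D
  Initial 6.8622e-06    0.2484     0.211
  Change  2.6577e-06 -2.6577e-06 -5.3154e-06
  Equil   9.5199e-06    0.2484     0.211
  solve Keq expr → x = -2.6577e-06; check Q = 1161
Then remove 0.09297 M of A.
Step 3:
                  E         A         D
  Initial 9.5199e-06    0.1554     0.211
  Change  -3.5629e-06 3.5629e-06 7.1259e-06
  Equil   5.9569e-06    0.1554     0.211
  solve Keq expr → x = 3.5629e-06; check Q = 1161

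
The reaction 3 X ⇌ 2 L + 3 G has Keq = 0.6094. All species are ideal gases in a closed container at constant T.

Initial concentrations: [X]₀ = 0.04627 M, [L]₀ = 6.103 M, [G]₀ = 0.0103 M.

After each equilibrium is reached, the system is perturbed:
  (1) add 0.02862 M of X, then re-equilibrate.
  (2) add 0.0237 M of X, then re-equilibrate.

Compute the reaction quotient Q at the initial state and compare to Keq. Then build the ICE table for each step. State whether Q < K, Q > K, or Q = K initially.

Q₀ = 0.4109 vs Keq = 0.6094 ⇒ Q<K, forward
Step 1:
                   X          L          G
  init       0.04627      6.103     0.0103
  Δ        -0.001153 7.6852e-04   0.001153
  eq         0.04512      6.104    0.01145
  solve Keq expr → x = 3.8426e-04; check Q = 0.6094
Then add 0.02862 M of X.
Step 2:
                   X          L          G
  init       0.07374      6.104    0.01145
  Δ        -0.005788   0.003859   0.005788
  eq         0.06795      6.108    0.01724
  solve Keq expr → x = 0.001929; check Q = 0.6094
Then add 0.0237 M of X.
Step 3:
                   X          L          G
  init       0.09165      6.108    0.01724
  Δ         -0.00479   0.003194    0.00479
  eq         0.08686      6.111    0.02203
  solve Keq expr → x = 0.001597; check Q = 0.6094

Q₀ = 0.4109; Q < K (proceeds forward)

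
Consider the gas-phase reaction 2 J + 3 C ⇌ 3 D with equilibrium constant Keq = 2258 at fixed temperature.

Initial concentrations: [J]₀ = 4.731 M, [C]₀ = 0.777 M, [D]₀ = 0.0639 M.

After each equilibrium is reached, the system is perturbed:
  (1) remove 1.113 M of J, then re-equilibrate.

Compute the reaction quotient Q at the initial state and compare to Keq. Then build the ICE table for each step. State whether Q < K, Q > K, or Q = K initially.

Q₀ = 2.4850e-05 vs Keq = 2258 ⇒ Q<K, forward
Step 1:
                   J          C          D
  init         4.731      0.777     0.0639
  Δ          -0.5021    -0.7532     0.7532
  eq           4.229    0.02382     0.8171
  solve Keq expr → x = 0.2511; check Q = 2258
Then remove 1.113 M of J.
Step 2:
                   J          C          D
  init         3.116    0.02382     0.8171
  Δ         0.003448   0.005172  -0.005172
  eq           3.119    0.02899     0.8119
  solve Keq expr → x = -0.001724; check Q = 2258

Q₀ = 2.4850e-05; Q < K (proceeds forward)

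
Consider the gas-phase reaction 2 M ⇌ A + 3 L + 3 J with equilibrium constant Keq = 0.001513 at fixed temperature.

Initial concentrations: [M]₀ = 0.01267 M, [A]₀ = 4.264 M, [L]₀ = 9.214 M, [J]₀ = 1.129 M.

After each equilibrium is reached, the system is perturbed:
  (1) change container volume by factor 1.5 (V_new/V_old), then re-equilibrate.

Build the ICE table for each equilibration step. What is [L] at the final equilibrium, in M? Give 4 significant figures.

Q₀ = 2.9901e+07 vs Keq = 0.001513 ⇒ Q>K, reverse
Step 1:
                  M         A         L         J
  init      0.01267     4.264     9.214     1.129
  Δ          0.7477   -0.3738    -1.121    -1.121
  eq         0.7603      3.89     8.093  0.007514
  solve Keq expr → x = -0.3738; check Q = 0.001513
Then change container volume by factor 1.5 (V_new/V_old).
Step 2:
                  M         A         L         J
  init       0.5069     2.593     5.395  0.005009
  Δ        -0.00319  0.001595  0.004785  0.004785
  eq         0.5037     2.595       5.4  0.009794
  solve Keq expr → x = 0.001595; check Q = 0.001513

[L]_eq = 5.4 M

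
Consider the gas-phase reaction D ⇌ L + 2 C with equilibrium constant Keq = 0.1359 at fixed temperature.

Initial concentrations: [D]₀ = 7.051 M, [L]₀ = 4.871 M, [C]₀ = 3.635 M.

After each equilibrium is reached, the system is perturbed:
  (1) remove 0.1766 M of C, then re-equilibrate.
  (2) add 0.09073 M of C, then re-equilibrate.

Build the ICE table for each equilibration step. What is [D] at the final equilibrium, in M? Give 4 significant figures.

[D]_eq = 8.533 M

Q₀ = 9.128 vs Keq = 0.1359 ⇒ Q>K, reverse
Step 1:
                    D           L           C
  I             7.051       4.871       3.635
  C             1.523      -1.523      -3.045
  E             8.574       3.348      0.5899
  solve Keq expr → x = -1.523; check Q = 0.1359
Then remove 0.1766 M of C.
Step 2:
                    D           L           C
  I             8.574       3.348      0.4133
  C          -0.08328     0.08328      0.1666
  E              8.49       3.432      0.5798
  solve Keq expr → x = 0.08328; check Q = 0.1359
Then add 0.09073 M of C.
Step 3:
                    D           L           C
  I              8.49       3.432      0.6706
  C           0.04281    -0.04281    -0.08561
  E             8.533       3.389       0.585
  solve Keq expr → x = -0.04281; check Q = 0.1359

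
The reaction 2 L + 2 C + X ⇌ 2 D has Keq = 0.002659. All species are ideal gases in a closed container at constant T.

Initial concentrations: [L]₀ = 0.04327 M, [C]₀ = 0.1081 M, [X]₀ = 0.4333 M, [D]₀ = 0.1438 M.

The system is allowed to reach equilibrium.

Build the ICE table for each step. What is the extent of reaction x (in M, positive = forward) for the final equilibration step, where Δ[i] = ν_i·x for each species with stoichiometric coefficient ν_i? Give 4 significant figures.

x = -0.07105 M

Q₀ = 2181 vs Keq = 0.002659 ⇒ Q>K, reverse
Step 1:
                    L           C           X           D
  init        0.04327      0.1081      0.4333      0.1438
  Δ            0.1421      0.1421     0.07105     -0.1421
  eq           0.1854      0.2502      0.5044    0.001698
  solve Keq expr → x = -0.07105; check Q = 0.002659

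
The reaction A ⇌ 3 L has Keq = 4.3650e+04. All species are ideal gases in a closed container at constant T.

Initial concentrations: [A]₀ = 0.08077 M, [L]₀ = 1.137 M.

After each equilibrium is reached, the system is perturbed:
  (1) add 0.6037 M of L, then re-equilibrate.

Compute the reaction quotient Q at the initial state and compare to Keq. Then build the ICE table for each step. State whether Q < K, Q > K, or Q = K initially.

Q₀ = 18.2; Q < K (proceeds forward)

Q₀ = 18.2 vs Keq = 4.3650e+04 ⇒ Q<K, forward
Step 1:
                   A          L
  Initial    0.08077      1.137
  Change    -0.08071     0.2421
  Equil   6.0094e-05      1.379
  solve Keq expr → x = 0.08071; check Q = 4.3650e+04
Then add 0.6037 M of L.
Step 2:
                   A          L
  Initial 6.0094e-05      1.983
  Change  1.1841e-04 -3.5522e-04
  Equil   1.7850e-04      1.982
  solve Keq expr → x = -1.1841e-04; check Q = 4.3650e+04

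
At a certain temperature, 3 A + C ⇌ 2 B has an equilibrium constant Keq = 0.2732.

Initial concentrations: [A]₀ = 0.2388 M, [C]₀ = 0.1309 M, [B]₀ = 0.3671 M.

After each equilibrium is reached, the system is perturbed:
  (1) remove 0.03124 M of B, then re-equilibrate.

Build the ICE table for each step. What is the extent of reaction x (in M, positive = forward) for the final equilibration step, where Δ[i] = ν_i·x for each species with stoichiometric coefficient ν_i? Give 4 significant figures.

Q₀ = 75.6 vs Keq = 0.2732 ⇒ Q>K, reverse
Step 1:
                  A         C         B
  init       0.2388    0.1309    0.3671
  Δ          0.3655    0.1218   -0.2437
  eq         0.6043    0.2527    0.1234
  solve Keq expr → x = -0.1218; check Q = 0.2732
Then remove 0.03124 M of B.
Step 2:
                  A         C         B
  init       0.6043    0.2527    0.0922
  Δ        -0.02988 -0.009961   0.01992
  eq         0.5744    0.2428    0.1121
  solve Keq expr → x = 0.009961; check Q = 0.2732

x = 0.009961 M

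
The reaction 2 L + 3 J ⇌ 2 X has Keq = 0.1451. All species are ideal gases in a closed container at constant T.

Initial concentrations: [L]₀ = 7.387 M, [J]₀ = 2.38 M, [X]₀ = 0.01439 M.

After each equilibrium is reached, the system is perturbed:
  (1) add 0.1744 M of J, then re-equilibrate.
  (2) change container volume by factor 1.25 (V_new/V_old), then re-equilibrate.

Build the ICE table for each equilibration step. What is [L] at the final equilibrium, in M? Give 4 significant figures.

Q₀ = 2.8148e-07 vs Keq = 0.1451 ⇒ Q<K, forward
Step 1:
                  L         J         X
  Initial     7.387      2.38   0.01439
  Change     -1.167    -1.751     1.167
  Equil        6.22     0.629     1.182
  solve Keq expr → x = 0.5837; check Q = 0.1451
Then add 0.1744 M of J.
Step 2:
                  L         J         X
  Initial      6.22    0.8034     1.182
  Change   -0.09073   -0.1361   0.09073
  Equil       6.129    0.6673     1.272
  solve Keq expr → x = 0.04537; check Q = 0.1451
Then change container volume by factor 1.25 (V_new/V_old).
Step 3:
                  L         J         X
  Initial     4.903    0.5338     1.018
  Change    0.06582   0.09872  -0.06582
  Equil       4.969    0.6325    0.9522
  solve Keq expr → x = -0.03291; check Q = 0.1451

[L]_eq = 4.969 M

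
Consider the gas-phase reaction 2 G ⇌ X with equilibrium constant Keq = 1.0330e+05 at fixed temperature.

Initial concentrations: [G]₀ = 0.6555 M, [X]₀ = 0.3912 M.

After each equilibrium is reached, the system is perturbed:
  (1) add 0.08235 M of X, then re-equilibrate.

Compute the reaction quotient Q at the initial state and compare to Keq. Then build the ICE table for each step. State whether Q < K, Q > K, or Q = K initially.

Q₀ = 0.9104 vs Keq = 1.0330e+05 ⇒ Q<K, forward
Step 1:
                   G          X
  Initial     0.6555     0.3912
  Change     -0.6529     0.3264
  Equil     0.002636     0.7176
  solve Keq expr → x = 0.3264; check Q = 1.0330e+05
Then add 0.08235 M of X.
Step 2:
                   G          X
  Initial   0.002636        0.8
  Change  1.4699e-04 -7.3497e-05
  Equil     0.002783     0.7999
  solve Keq expr → x = -7.3497e-05; check Q = 1.0330e+05

Q₀ = 0.9104; Q < K (proceeds forward)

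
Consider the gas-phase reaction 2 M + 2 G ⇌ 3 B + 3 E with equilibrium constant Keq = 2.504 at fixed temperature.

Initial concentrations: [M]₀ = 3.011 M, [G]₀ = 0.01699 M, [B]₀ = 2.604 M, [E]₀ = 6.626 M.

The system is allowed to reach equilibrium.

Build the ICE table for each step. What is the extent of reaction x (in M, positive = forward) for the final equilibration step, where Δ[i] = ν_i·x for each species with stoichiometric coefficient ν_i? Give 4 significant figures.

x = -0.5931 M

Q₀ = 1.9628e+06 vs Keq = 2.504 ⇒ Q>K, reverse
Step 1:
                  M         G         B         E
  Initial     3.011   0.01699     2.604     6.626
  Change      1.186     1.186    -1.779    -1.779
  Equil       4.197     1.203    0.8247     4.847
  solve Keq expr → x = -0.5931; check Q = 2.504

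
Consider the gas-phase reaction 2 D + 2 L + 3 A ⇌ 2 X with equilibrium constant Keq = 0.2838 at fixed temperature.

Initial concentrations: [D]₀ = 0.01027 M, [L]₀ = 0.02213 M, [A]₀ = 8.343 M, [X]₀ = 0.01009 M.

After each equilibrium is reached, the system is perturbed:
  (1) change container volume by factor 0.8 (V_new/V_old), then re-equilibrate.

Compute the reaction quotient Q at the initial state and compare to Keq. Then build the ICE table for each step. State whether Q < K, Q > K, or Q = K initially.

Q₀ = 3.394 vs Keq = 0.2838 ⇒ Q>K, reverse
Step 1:
                   D          L          A          X
  init       0.01027    0.02213      8.343    0.01009
  Δ         0.004847   0.004847   0.007271  -0.004847
  eq         0.01512    0.02698       8.35   0.005243
  solve Keq expr → x = -0.002424; check Q = 0.2838
Then change container volume by factor 0.8 (V_new/V_old).
Step 2:
                   D          L          A          X
  init        0.0189    0.03372      10.44   0.006553
  Δ        -0.002575  -0.002575  -0.003862   0.002575
  eq         0.01632    0.03115      10.43   0.009128
  solve Keq expr → x = 0.001287; check Q = 0.2838

Q₀ = 3.394; Q > K (proceeds reverse)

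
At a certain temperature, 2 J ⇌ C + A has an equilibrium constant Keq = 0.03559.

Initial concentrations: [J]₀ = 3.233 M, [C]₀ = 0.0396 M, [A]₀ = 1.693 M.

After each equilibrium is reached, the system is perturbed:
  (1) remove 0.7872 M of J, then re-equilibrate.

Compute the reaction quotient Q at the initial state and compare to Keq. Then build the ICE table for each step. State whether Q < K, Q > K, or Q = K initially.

Q₀ = 0.006414; Q < K (proceeds forward)

Q₀ = 0.006414 vs Keq = 0.03559 ⇒ Q<K, forward
Step 1:
                    J           C           A
  Initial       3.233      0.0396       1.693
  Change      -0.2645      0.1322      0.1322
  Equil         2.969      0.1718       1.825
  solve Keq expr → x = 0.1322; check Q = 0.03559
Then remove 0.7872 M of J.
Step 2:
                    J           C           A
  Initial       2.181      0.1718       1.825
  Change       0.1281    -0.06405    -0.06405
  Equil         2.309      0.1078       1.761
  solve Keq expr → x = -0.06405; check Q = 0.03559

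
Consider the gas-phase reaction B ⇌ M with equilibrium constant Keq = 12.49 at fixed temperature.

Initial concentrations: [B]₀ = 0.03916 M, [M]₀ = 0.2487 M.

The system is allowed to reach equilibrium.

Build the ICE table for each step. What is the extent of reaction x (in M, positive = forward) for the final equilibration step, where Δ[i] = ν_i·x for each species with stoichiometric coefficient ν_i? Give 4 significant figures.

x = 0.01782 M

Q₀ = 6.351 vs Keq = 12.49 ⇒ Q<K, forward
Step 1:
                   B          M
  Initial    0.03916     0.2487
  Change    -0.01782    0.01782
  Equil      0.02134     0.2665
  solve Keq expr → x = 0.01782; check Q = 12.49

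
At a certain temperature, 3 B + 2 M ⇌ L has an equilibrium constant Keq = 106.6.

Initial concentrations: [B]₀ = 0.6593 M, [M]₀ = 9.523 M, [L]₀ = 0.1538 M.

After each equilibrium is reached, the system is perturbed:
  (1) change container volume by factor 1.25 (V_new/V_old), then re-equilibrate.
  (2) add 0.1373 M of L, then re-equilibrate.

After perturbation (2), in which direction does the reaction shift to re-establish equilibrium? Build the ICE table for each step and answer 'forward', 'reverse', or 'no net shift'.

Q₀ = 0.005918 vs Keq = 106.6 ⇒ Q<K, forward
Step 1:
                    B           M           L
  I            0.6593       9.523      0.1538
  C           -0.6248     -0.4166      0.2083
  E           0.03447       9.106      0.3621
  solve Keq expr → x = 0.2083; check Q = 106.6
Then change container volume by factor 1.25 (V_new/V_old).
Step 2:
                    B           M           L
  I           0.02758       7.285      0.2897
  C            0.0094    0.006267   -0.003133
  E           0.03698       7.291      0.2865
  solve Keq expr → x = -0.003133; check Q = 106.6
Then add 0.1373 M of L.
Step 3:
                    B           M           L
  I           0.03698       7.291      0.4238
  C          0.005085     0.00339   -0.001695
  E           0.04206       7.295      0.4221
  solve Keq expr → x = -0.001695; check Q = 106.6

Direction: reverse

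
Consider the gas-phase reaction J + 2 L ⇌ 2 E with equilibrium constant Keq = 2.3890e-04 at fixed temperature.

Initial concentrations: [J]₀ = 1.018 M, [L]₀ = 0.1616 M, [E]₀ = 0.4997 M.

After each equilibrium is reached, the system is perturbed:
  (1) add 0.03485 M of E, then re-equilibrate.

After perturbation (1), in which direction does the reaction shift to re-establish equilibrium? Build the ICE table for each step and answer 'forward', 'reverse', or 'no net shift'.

Q₀ = 9.393 vs Keq = 2.3890e-04 ⇒ Q>K, reverse
Step 1:
                  J         L         E
  Initial     1.018    0.1616    0.4997
  Change     0.2442    0.4884   -0.4884
  Equil       1.262      0.65   0.01129
  solve Keq expr → x = -0.2442; check Q = 2.3890e-04
Then add 0.03485 M of E.
Step 2:
                  J         L         E
  Initial     1.262      0.65   0.04614
  Change    0.01709   0.03418  -0.03418
  Equil       1.279    0.6842   0.01196
  solve Keq expr → x = -0.01709; check Q = 2.3890e-04

Direction: reverse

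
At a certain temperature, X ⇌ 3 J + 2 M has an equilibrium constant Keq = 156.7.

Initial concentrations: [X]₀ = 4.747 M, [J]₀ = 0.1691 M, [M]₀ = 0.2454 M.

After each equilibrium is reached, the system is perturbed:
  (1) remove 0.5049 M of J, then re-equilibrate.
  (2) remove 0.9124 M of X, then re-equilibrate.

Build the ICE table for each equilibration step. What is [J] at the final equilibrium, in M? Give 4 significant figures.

Q₀ = 6.1342e-05 vs Keq = 156.7 ⇒ Q<K, forward
Step 1:
                   X          J          M
  Initial      4.747     0.1691     0.2454
  Change      -1.297      3.892      2.595
  Equil         3.45      4.062       2.84
  solve Keq expr → x = 1.297; check Q = 156.7
Then remove 0.5049 M of J.
Step 2:
                   X          J          M
  Initial       3.45      3.557       2.84
  Change    -0.09742     0.2922     0.1948
  Equil        3.352      3.849      3.035
  solve Keq expr → x = 0.09742; check Q = 156.7
Then remove 0.9124 M of X.
Step 3:
                   X          J          M
  Initial       2.44      3.849      3.035
  Change     0.07625    -0.2288    -0.1525
  Equil        2.516       3.62      2.883
  solve Keq expr → x = -0.07625; check Q = 156.7

[J]_eq = 3.62 M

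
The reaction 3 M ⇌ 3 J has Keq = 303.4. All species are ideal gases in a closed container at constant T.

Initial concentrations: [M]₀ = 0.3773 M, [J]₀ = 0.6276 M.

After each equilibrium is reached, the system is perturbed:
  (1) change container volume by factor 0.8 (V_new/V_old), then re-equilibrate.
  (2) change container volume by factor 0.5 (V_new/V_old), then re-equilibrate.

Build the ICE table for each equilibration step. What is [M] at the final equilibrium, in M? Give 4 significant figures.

[M]_eq = 0.3254 M

Q₀ = 4.602 vs Keq = 303.4 ⇒ Q<K, forward
Step 1:
                   M          J
  I           0.3773     0.6276
  C          -0.2471     0.2471
  E           0.1302     0.8747
  solve Keq expr → x = 0.08237; check Q = 303.4
Then change container volume by factor 0.8 (V_new/V_old).
Step 2:
                   M          J
  I           0.1627      1.093
  C                0          0
  E           0.1627      1.093
  solve Keq expr → x = 0; check Q = 303.4
Then change container volume by factor 0.5 (V_new/V_old).
Step 3:
                   M          J
  I           0.3254      2.187
  C                0          0
  E           0.3254      2.187
  solve Keq expr → x = 0; check Q = 303.4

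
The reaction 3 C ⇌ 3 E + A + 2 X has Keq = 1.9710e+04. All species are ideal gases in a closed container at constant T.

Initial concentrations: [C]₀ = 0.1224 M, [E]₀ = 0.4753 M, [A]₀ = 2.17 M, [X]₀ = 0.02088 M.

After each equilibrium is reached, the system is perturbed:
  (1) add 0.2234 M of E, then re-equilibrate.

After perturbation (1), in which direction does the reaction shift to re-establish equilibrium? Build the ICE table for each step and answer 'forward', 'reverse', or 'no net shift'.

Direction: reverse

Q₀ = 0.0554 vs Keq = 1.9710e+04 ⇒ Q<K, forward
Step 1:
                   C          E          A          X
  I           0.1224     0.4753       2.17    0.02088
  C          -0.1163     0.1163    0.03877    0.07755
  E          0.00608     0.5916      2.209    0.09843
  solve Keq expr → x = 0.03877; check Q = 1.9710e+04
Then add 0.2234 M of E.
Step 2:
                   C          E          A          X
  I          0.00608      0.815      2.209    0.09843
  C          0.00219   -0.00219 -7.2994e-04   -0.00146
  E          0.00827     0.8128      2.208    0.09697
  solve Keq expr → x = -7.2994e-04; check Q = 1.9710e+04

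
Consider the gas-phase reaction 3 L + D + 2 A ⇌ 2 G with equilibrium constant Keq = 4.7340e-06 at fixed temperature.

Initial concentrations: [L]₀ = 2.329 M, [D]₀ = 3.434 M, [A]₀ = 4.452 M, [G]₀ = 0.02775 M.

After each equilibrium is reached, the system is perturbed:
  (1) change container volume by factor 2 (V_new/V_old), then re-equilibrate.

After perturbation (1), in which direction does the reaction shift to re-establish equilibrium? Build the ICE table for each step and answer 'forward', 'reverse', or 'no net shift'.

Direction: reverse

Q₀ = 8.9559e-07 vs Keq = 4.7340e-06 ⇒ Q<K, forward
Step 1:
                  L         D         A         G
  I           2.329     3.434     4.452   0.02775
  C        -0.05009   -0.0167  -0.03339   0.03339
  E           2.279     3.417     4.419   0.06114
  solve Keq expr → x = 0.0167; check Q = 4.7340e-06
Then change container volume by factor 2 (V_new/V_old).
Step 2:
                  L         D         A         G
  I           1.139     1.709     2.209   0.03057
  C         0.03372   0.01124   0.02248  -0.02248
  E           1.173      1.72     2.232  0.008092
  solve Keq expr → x = -0.01124; check Q = 4.7340e-06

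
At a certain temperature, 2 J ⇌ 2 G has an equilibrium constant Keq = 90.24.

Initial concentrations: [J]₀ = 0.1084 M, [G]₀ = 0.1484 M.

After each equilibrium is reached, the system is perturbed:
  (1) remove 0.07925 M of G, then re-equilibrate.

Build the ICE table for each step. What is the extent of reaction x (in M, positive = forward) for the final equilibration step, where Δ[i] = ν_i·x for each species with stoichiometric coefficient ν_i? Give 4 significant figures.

Q₀ = 1.874 vs Keq = 90.24 ⇒ Q<K, forward
Step 1:
                    J           G
  Initial      0.1084      0.1484
  Change     -0.08394     0.08394
  Equil       0.02446      0.2323
  solve Keq expr → x = 0.04197; check Q = 90.24
Then remove 0.07925 M of G.
Step 2:
                    J           G
  Initial     0.02446      0.1531
  Change    -0.007548    0.007548
  Equil       0.01691      0.1606
  solve Keq expr → x = 0.003774; check Q = 90.24

x = 0.003774 M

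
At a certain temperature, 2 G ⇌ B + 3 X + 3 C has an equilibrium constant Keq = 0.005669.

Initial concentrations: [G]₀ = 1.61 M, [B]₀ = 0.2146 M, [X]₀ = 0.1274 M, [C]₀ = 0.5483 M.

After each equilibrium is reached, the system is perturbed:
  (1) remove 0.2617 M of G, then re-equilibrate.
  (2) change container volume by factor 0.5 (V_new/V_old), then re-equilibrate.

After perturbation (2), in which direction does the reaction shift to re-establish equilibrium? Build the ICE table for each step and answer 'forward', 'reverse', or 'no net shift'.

Direction: reverse

Q₀ = 2.8219e-05 vs Keq = 0.005669 ⇒ Q<K, forward
Step 1:
                    G           B           X           C
  init           1.61      0.2146      0.1274      0.5483
  Δ           -0.1851     0.09257      0.2777      0.2777
  eq            1.425      0.3072      0.4051       0.826
  solve Keq expr → x = 0.09257; check Q = 0.005669
Then remove 0.2617 M of G.
Step 2:
                    G           B           X           C
  init          1.163      0.3072      0.4051       0.826
  Δ           0.01985   -0.009926    -0.02978    -0.02978
  eq            1.183      0.2972      0.3753      0.7962
  solve Keq expr → x = -0.009926; check Q = 0.005669
Then change container volume by factor 0.5 (V_new/V_old).
Step 3:
                    G           B           X           C
  init          2.366      0.5945      0.7507       1.592
  Δ            0.2583     -0.1291     -0.3874     -0.3874
  eq            2.624      0.4654      0.3633       1.205
  solve Keq expr → x = -0.1291; check Q = 0.005669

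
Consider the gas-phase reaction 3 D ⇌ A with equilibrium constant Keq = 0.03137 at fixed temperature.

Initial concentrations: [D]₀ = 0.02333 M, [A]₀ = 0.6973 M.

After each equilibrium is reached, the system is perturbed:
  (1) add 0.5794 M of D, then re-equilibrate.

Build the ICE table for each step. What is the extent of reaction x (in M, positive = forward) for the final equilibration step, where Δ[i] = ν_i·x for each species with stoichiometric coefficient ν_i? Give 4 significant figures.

Q₀ = 5.4913e+04 vs Keq = 0.03137 ⇒ Q>K, reverse
Step 1:
                    D           A
  Initial     0.02333      0.6973
  Change        1.651     -0.5502
  Equil         1.674      0.1471
  solve Keq expr → x = -0.5502; check Q = 0.03137
Then add 0.5794 M of D.
Step 2:
                    D           A
  Initial       2.253      0.1471
  Change      -0.2808     0.09361
  Equil         1.972      0.2407
  solve Keq expr → x = 0.09361; check Q = 0.03137

x = 0.09361 M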